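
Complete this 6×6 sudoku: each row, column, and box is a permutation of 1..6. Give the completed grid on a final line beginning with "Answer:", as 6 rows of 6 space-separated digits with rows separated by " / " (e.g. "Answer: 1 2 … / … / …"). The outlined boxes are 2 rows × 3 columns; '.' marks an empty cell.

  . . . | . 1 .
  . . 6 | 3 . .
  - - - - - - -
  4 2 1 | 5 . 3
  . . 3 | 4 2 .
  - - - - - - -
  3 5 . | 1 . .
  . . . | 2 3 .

Step 1. [r1c3∈{2,4,5}] col 3 places 5 nowhere but r1c3. So r1c3=5.
Step 2. [r4c2∈{6}] r4c2 has the single candidate 6 ⇒ r4c2=6.
Step 3. [r6c6∈{4,5,6}] across row 6, 5 lands solely at r6c6. So r6c6=5.
Step 4. [r6c3∈{4}] nothing but 4 survives at r6c3. So r6c3=4.
Step 5. [r6c2∈{1}] r6c2 is down to just 1. So r6c2=1.
Step 6. [r2c2∈{4}] r2c2's peers cover all but 4 ⇒ r2c2=4.
Step 7. [r1c6∈{2,4,6}] row 1 places 4 nowhere but r1c6 ⇒ r1c6=4.
Step 8. [r3c5∈{6}] r3c5 is down to just 6, so r3c5=6.
Step 9. [r2c1∈{1,2}] in row 2, 1 fits only at r2c1 ⇒ r2c1=1.
Step 10. [r2c6∈{2}] r2c6's peers cover all but 2 ⇒ r2c6=2.
Step 11. [r2c5∈{5}] only 5 remains possible at r2c5, so r2c5=5.
Step 12. [r5c5∈{4}] r5c5 is down to just 4. So r5c5=4.
Step 13. [r4c1∈{5}] only 5 remains possible at r4c1 ⇒ r4c1=5.
Step 14. [r1c1∈{2}] only 2 remains possible at r1c1. So r1c1=2.
Step 15. [r4c6∈{1}] only 1 remains possible at r4c6, so r4c6=1.
Step 16. [r5c6∈{6}] r5c6's peers cover all but 6. So r5c6=6.
Step 17. [r6c1∈{6}] nothing but 6 survives at r6c1, so r6c1=6.
Step 18. [r1c2∈{3}] only 3 remains possible at r1c2, so r1c2=3.
Step 19. [r1c4∈{6}] r1c4 has the single candidate 6, so r1c4=6.
Step 20. [r5c3∈{2}] r5c3 has the single candidate 2, so r5c3=2.

Answer: 2 3 5 6 1 4 / 1 4 6 3 5 2 / 4 2 1 5 6 3 / 5 6 3 4 2 1 / 3 5 2 1 4 6 / 6 1 4 2 3 5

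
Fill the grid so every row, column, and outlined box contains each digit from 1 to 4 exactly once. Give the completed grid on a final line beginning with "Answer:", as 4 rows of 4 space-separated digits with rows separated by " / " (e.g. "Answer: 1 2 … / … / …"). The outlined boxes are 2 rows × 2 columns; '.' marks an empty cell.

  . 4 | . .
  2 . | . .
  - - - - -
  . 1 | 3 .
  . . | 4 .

Step 1. [r4c4∈{1,2}] 1 has one home in row 4: r4c4. So r4c4=1.
Step 2. [r2c2∈{3}] r2c2 has the single candidate 3, so r2c2=3.
Step 3. [r1c3∈{1,2}] 2 has one home in col 3: r1c3, so r1c3=2.
Step 4. [r4c1∈{3}] only 3 remains possible at r4c1 ⇒ r4c1=3.
Step 5. [r1c1∈{1}] nothing but 1 survives at r1c1 ⇒ r1c1=1.
Step 6. [r3c1∈{4}] r3c1's peers cover all but 4. So r3c1=4.
Step 7. [r4c2∈{2}] r4c2 is down to just 2 ⇒ r4c2=2.
Step 8. [r1c4∈{3}] r1c4 is down to just 3 ⇒ r1c4=3.
Step 9. [r2c4∈{4}] only 4 remains possible at r2c4, so r2c4=4.
Step 10. [r2c3∈{1}] r2c3 has the single candidate 1. So r2c3=1.
Step 11. [r3c4∈{2}] only 2 remains possible at r3c4 ⇒ r3c4=2.

Answer: 1 4 2 3 / 2 3 1 4 / 4 1 3 2 / 3 2 4 1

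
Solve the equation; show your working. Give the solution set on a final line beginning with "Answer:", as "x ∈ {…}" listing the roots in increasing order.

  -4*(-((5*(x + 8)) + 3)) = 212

Step 1. [-4*(-((5*(x + 8)) + 3)) = 212] LHS = -4·(…); ÷-4 both sides. So div: -((5*(x + 8)) + 3) = -53.
Step 2. [-((5*(x + 8)) + 3) = -53] leading − — multiply by −1 ⇒ neg: (5*(x + 8)) + 3 = 53.
Step 3. [(5*(x + 8)) + 3 = 53] 3 comes off first (subtract 3), so sub: 5*(x + 8) = 50.
Step 4. [5*(x + 8) = 50] LHS = 5·(…); ÷5 both sides. So div: x + 8 = 10.
Step 5. [x + 8 = 10] subtract 8: x sits inside (… + 8) ⇒ sub: x = 2.

Answer: x ∈ {2}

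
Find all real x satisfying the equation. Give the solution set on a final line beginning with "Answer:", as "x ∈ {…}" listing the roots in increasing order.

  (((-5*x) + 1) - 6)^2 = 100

Step 1. [(((-5*x) + 1) - 6)^2 = 100] √ both sides: 100 ≥ 0 gives two branches, so sqrt: ((-5*x) + 1) - 6 = 10 or -10.
Step 2. [((-5*x) + 1) - 6 = 10 or -10] the outer -6 inverts by adding 6. So sub: (-5*x) + 1 = 16 or -4.
Step 3. [(-5*x) + 1 = 16 or -4] the outer +1 inverts by subtracting 1. So sub: -5*x = 15 or -5.
Step 4. [-5*x = 15 or -5] -5·(inner) — divide through by -5 ⇒ div: x = -3 or 1.

Answer: x ∈ {-3, 1}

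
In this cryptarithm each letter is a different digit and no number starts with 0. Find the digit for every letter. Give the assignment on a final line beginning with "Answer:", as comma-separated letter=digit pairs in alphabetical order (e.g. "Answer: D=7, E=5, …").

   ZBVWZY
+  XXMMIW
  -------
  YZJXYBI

Step 1. [col 1: Y + W ≡ I (mod 10)] Y=1 is one option consistent with column 1 (Y + W ≡ I (mod 10), carry-in 0) — take it ⇒ Y=1.
Step 2. [col 1: Y + W ≡ I (mod 10)] several values work for I in column 1 (Y + W ≡ I (mod 10), carry-in 0); try I=4 ⇒ I=4.
Step 3. [col 1: Y + W ≡ I (mod 10)] from column 1 (Y=1, I=4, carry-in 0, digits 1,4 already taken and all letters distinct): W must equal 3, so W=3.
Step 4. [col 2: Z + I ≡ B (mod 10)] several values work for Z in column 2 (Z + I ≡ B (mod 10), carry-in 0); try Z=2 ⇒ Z=2.
Step 5. [col 2: Z + I ≡ B (mod 10)] column 2: given Z=2, I=4, carry-in 0, and digits 1,2,3,4 already taken and all letters distinct, Z+I≡B (mod 10) forces B=6. So B=6.
Step 6. [col 3: W + M ≡ Y (mod 10)] from column 3 (W=3, Y=1, carry-in 0, digits 1,2,3,4,6 already taken and all letters distinct): M must equal 8 ⇒ M=8.
Step 7. [col 4: V + M ≡ X (mod 10)] in column 4 we have V+M≡X with carry-in 1; given M=8 and digits 1,2,3,4,6,8 already taken and all letters distinct, that pins X to 9 ⇒ X=9.
Step 8. [col 4: V + M ≡ X (mod 10)] from column 4 (M=8, X=9, carry-in 1, digits 1,2,3,4,6,8,9 already taken and all letters distinct): V must equal 0, so V=0.
Step 9. [col 5: B + X ≡ J (mod 10)] from column 5 (B=6, X=9, carry-in 0, digits 0,1,2,3,4,6,8,9 already taken and all letters distinct): J must equal 5, so J=5.

Answer: B=6, I=4, J=5, M=8, V=0, W=3, X=9, Y=1, Z=2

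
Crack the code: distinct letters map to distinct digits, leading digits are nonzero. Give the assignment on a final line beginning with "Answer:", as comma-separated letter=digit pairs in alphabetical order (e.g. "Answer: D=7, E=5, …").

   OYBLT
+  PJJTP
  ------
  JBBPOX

Step 1. [col 1: T + P ≡ X (mod 10)] several values work for T in column 1 (T + P ≡ X (mod 10), carry-in 0); try T=2 ⇒ T=2.
Step 2. [col 1: T + P ≡ X (mod 10)] several values work for X in column 1 (T + P ≡ X (mod 10), carry-in 0); try X=8. So X=8.
Step 3. [J] J is the leading digit of a 6-digit sum of two 5-digit numbers; the final carry is exactly 1, so J=1.
Step 4. [col 1: T + P ≡ X (mod 10)] column 1: given T=2, X=8, carry-in 0, and digits 1,2,8 already taken and all letters distinct, T+P≡X (mod 10) forces P=6, so P=6.
Step 5. [col 2: L + T ≡ O (mod 10)] L=7 is one option consistent with column 2 (L + T ≡ O (mod 10), carry-in 0) — take it ⇒ L=7.
Step 6. [col 2: L + T ≡ O (mod 10)] in column 2 we have L+T≡O with carry-in 0; given L=7, T=2 and digits 1,2,6,7,8 already taken and all letters distinct, that pins O to 9, so O=9.
Step 7. [col 3: B + J ≡ P (mod 10)] from column 3 (J=1, P=6, carry-in 0, digits 1,2,6,7,8,9 already taken and all letters distinct): B must equal 5 ⇒ B=5.
Step 8. [col 4: Y + J ≡ B (mod 10)] in column 4 we have Y+J≡B with carry-in 0; given J=1, B=5 and digits 1,2,5,6,7,8,9 already taken and all letters distinct, that pins Y to 4 ⇒ Y=4.

Answer: B=5, J=1, L=7, O=9, P=6, T=2, X=8, Y=4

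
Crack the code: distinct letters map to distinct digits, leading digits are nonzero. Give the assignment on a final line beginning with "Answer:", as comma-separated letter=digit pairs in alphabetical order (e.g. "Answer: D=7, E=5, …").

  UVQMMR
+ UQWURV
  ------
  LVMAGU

Step 1. [col 1: R + V ≡ U (mod 10)] column 1 (R + V ≡ U (mod 10), carry-in 0) doesn't pin U yet; pick U=4 and continue, so U=4.
Step 2. [col 1: R + V ≡ U (mod 10)] several values work for V in column 1 (R + V ≡ U (mod 10), carry-in 0); try V=9. So V=9.
Step 3. [col 1: R + V ≡ U (mod 10)] column 1 reads R+V+carry(0)=U with V=9, U=4; with digits 4,9 already taken and all letters distinct, the only value for R is 5, so R=5.
Step 4. [col 2: M + R ≡ G (mod 10)] column 2 (M + R ≡ G (mod 10), carry-in 1) doesn't pin M yet; pick M=7 and continue ⇒ M=7.
Step 5. [col 2: M + R ≡ G (mod 10)] column 2: given M=7, R=5, carry-in 1, and digits 4,5,7,9 already taken and all letters distinct, M+R≡G (mod 10) forces G=3 ⇒ G=3.
Step 6. [col 3: M + U ≡ A (mod 10)] in column 3 we have M+U≡A with carry-in 1; given M=7, U=4 and digits 3,4,5,7,9 already taken and all letters distinct, that pins A to 2, so A=2.
Step 7. [col 4: Q + W ≡ M (mod 10)] no forcing yet in column 4 (carry-in 1); W=6 is free and consistent — try it, so W=6.
Step 8. [col 4: Q + W ≡ M (mod 10)] column 4 reads Q+W+carry(1)=M with W=6, M=7; with digits 2,3,4,5,6,7,9 already taken and all letters distinct, the only value for Q is 0. So Q=0.
Step 9. [col 6: U + U ≡ L (mod 10)] in column 6 we have U+U≡L with carry-in 0; given U=4 and digits 0,2,3,4,5,6,7,9 already taken and all letters distinct, that pins L to 8, so L=8.

Answer: A=2, G=3, L=8, M=7, Q=0, R=5, U=4, V=9, W=6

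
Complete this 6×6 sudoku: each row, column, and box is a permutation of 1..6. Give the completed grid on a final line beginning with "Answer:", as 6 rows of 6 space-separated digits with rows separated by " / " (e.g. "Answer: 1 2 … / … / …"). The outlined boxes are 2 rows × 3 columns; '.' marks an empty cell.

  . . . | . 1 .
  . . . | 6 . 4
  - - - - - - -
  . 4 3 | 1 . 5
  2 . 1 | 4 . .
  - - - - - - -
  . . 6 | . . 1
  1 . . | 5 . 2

Step 1. [r1c6∈{3}] r1c6's peers cover all but 3, so r1c6=3.
Step 2. [r5c2∈{2,3,5}] row 5 places 2 nowhere but r5c2 ⇒ r5c2=2.
Step 3. [r6c5∈{3,4,6}] row 6 places 6 nowhere but r6c5 ⇒ r6c5=6.
Step 4. [r5c1∈{3,4,5}] across row 5, 5 lands solely at r5c1 ⇒ r5c1=5.
Step 5. [r4c2∈{5,6}] across row 4, 5 lands solely at r4c2 ⇒ r4c2=5.
Step 6. [r1c3∈{2,4,5}] r1c3 is the only open cell in row 1 admitting 5. So r1c3=5.
Step 7. [r2c2∈{1,3}] in row 2, 1 fits only at r2c2 ⇒ r2c2=1.
Step 8. [r1c1∈{4,6}] r1c1 is the only open cell in row 1 admitting 4 ⇒ r1c1=4.
Step 9. [r5c5∈{3,4}] in row 5, 4 fits only at r5c5, so r5c5=4.
Step 10. [r3c5∈{2}] nothing but 2 survives at r3c5, so r3c5=2.
Step 11. [r1c2∈{6}] only 6 remains possible at r1c2. So r1c2=6.
Step 12. [r3c1∈{6}] r3c1's peers cover all but 6, so r3c1=6.
Step 13. [r5c4∈{3}] r5c4 is down to just 3 ⇒ r5c4=3.
Step 14. [r1c4∈{2}] nothing but 2 survives at r1c4, so r1c4=2.
Step 15. [r4c5∈{3}] r4c5's peers cover all but 3 ⇒ r4c5=3.
Step 16. [r6c2∈{3}] only 3 remains possible at r6c2. So r6c2=3.
Step 17. [r2c5∈{5}] nothing but 5 survives at r2c5, so r2c5=5.
Step 18. [r2c1∈{3}] r2c1 is down to just 3. So r2c1=3.
Step 19. [r2c3∈{2}] r2c3's peers cover all but 2, so r2c3=2.
Step 20. [r6c3∈{4}] only 4 remains possible at r6c3 ⇒ r6c3=4.
Step 21. [r4c6∈{6}] r4c6 has the single candidate 6, so r4c6=6.

Answer: 4 6 5 2 1 3 / 3 1 2 6 5 4 / 6 4 3 1 2 5 / 2 5 1 4 3 6 / 5 2 6 3 4 1 / 1 3 4 5 6 2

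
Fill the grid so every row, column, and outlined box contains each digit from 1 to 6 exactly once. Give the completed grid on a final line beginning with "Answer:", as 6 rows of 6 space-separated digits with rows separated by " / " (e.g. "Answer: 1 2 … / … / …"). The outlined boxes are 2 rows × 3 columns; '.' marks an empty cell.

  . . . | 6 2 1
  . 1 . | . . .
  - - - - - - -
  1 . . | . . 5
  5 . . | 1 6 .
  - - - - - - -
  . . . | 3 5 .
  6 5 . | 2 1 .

Step 1. [r3c4∈{4}] r3c4 has the single candidate 4 ⇒ r3c4=4.
Step 2. [r6c3∈{3,4}] in row 6, 3 fits only at r6c3 ⇒ r6c3=3.
Step 3. [r2c5∈{3,4}] across col 5, 4 lands solely at r2c5, so r2c5=4.
Step 4. [r2c3∈{2,5,6}] r2c3 is the only open cell in row 2 admitting 6, so r2c3=6.
Step 5. [r3c3∈{2}] nothing but 2 survives at r3c3 ⇒ r3c3=2.
Step 6. [r4c3∈{4}] only 4 remains possible at r4c3. So r4c3=4.
Step 7. [r4c2∈{3}] r4c2 has the single candidate 3. So r4c2=3.
Step 8. [r5c2∈{2,4}] 2 has one home in col 2: r5c2 ⇒ r5c2=2.
Step 9. [r1c1∈{3,4}] row 1 places 3 nowhere but r1c1. So r1c1=3.
Step 10. [r5c1∈{4}] r5c1's peers cover all but 4 ⇒ r5c1=4.
Step 11. [r5c3∈{1}] only 1 remains possible at r5c3. So r5c3=1.
Step 12. [r2c6∈{3}] nothing but 3 survives at r2c6 ⇒ r2c6=3.
Step 13. [r2c4∈{5}] r2c4's peers cover all but 5, so r2c4=5.
Step 14. [r2c1∈{2}] r2c1's peers cover all but 2, so r2c1=2.
Step 15. [r1c3∈{5}] nothing but 5 survives at r1c3. So r1c3=5.
Step 16. [r1c2∈{4}] only 4 remains possible at r1c2, so r1c2=4.
Step 17. [r5c6∈{6}] r5c6 has the single candidate 6 ⇒ r5c6=6.
Step 18. [r6c6∈{4}] r6c6 is down to just 4. So r6c6=4.
Step 19. [r3c5∈{3}] nothing but 3 survives at r3c5, so r3c5=3.
Step 20. [r4c6∈{2}] r4c6's peers cover all but 2, so r4c6=2.
Step 21. [r3c2∈{6}] only 6 remains possible at r3c2, so r3c2=6.

Answer: 3 4 5 6 2 1 / 2 1 6 5 4 3 / 1 6 2 4 3 5 / 5 3 4 1 6 2 / 4 2 1 3 5 6 / 6 5 3 2 1 4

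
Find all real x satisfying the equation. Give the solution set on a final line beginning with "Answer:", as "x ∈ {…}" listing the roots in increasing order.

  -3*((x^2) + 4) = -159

Step 1. [-3*((x^2) + 4) = -159] divide by the outer -3 ⇒ div: (x^2) + 4 = 53.
Step 2. [(x^2) + 4 = 53] subtract 4: x sits inside (… + 4), so sub: x^2 = 49.
Step 3. [x^2 = 49] LHS squared, RHS 49 ≥ 0: apply √ (±), so sqrt: x = 7 or -7.

Answer: x ∈ {-7, 7}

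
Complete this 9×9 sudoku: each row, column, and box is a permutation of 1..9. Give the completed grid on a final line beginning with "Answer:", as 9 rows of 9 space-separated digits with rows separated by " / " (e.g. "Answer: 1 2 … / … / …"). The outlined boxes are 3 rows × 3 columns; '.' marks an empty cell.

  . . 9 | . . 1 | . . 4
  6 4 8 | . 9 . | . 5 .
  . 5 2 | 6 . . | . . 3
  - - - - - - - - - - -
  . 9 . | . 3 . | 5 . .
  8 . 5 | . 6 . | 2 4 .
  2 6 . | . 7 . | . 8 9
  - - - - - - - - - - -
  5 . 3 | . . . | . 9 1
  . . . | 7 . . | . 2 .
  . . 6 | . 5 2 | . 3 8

Step 1. [r3c1∈{1,7}] in box 1, 1 fits only at r3c1, so r3c1=1.
Step 2. [r3c8∈{7}] r3c8 has the single candidate 7, so r3c8=7.
Step 3. [r8c5∈{1,4,8}] across col 5, 1 lands solely at r8c5, so r8c5=1.
Step 4. [r8c3∈{4}] only 4 remains possible at r8c3 ⇒ r8c3=4.
Step 5. [r4c4∈{1,2,4,8}] in row 4, 2 fits only at r4c4, so r4c4=2.
Step 6. [r4c6∈{4,8}] row 4 places 8 nowhere but r4c6, so r4c6=8.
Step 7. [r8c7∈{6}] r8c7 has the single candidate 6 ⇒ r8c7=6.
Step 8. [r6c3∈{1}] r6c3's peers cover all but 1 ⇒ r6c3=1.
Step 9. [r4c3∈{7}] nothing but 7 survives at r4c3, so r4c3=7.
Step 10. [r1c7∈{8}] r1c7 is down to just 8 ⇒ r1c7=8.
Step 11. [r1c1∈{3,7}] col 1 places 3 nowhere but r1c1, so r1c1=3.
Step 12. [r9c1∈{7,9}] 7 has one home in col 1: r9c1 ⇒ r9c1=7.
Step 13. [r9c4∈{4,9}] 9 has one home in row 9: r9c4, so r9c4=9.
Step 14. [r3c6∈{4}] r3c6's peers cover all but 4 ⇒ r3c6=4.
Step 15. [r7c5∈{4,8}] col 5 places 4 nowhere but r7c5 ⇒ r7c5=4.
Step 16. [r4c8∈{1,6}] 1 has one home in row 4: r4c8, so r4c8=1.
Step 17. [r6c4∈{4,5}] across row 6, 4 lands solely at r6c4, so r6c4=4.
Step 18. [r2c4∈{3}] nothing but 3 survives at r2c4. So r2c4=3.
Step 19. [r7c2∈{2,8}] row 7 places 2 nowhere but r7c2. So r7c2=2.
Step 20. [r2c9∈{2}] r2c9 has the single candidate 2 ⇒ r2c9=2.
Step 21. [r2c6∈{7}] nothing but 7 survives at r2c6 ⇒ r2c6=7.
Step 22. [r9c7∈{4}] nothing but 4 survives at r9c7, so r9c7=4.
Step 23. [r7c7∈{7}] r7c7 is down to just 7 ⇒ r7c7=7.
Step 24. [r1c2∈{7}] r1c2 has the single candidate 7, so r1c2=7.
Step 25. [r5c9∈{7}] nothing but 7 survives at r5c9, so r5c9=7.
Step 26. [r6c7∈{3}] nothing but 3 survives at r6c7. So r6c7=3.
Step 27. [r7c4∈{8}] r7c4 is down to just 8. So r7c4=8.
Step 28. [r8c9∈{5}] r8c9 is down to just 5. So r8c9=5.
Step 29. [r3c7∈{9}] r3c7 has the single candidate 9, so r3c7=9.
Step 30. [r1c4∈{5}] r1c4 is down to just 5 ⇒ r1c4=5.
Step 31. [r5c4∈{1}] only 1 remains possible at r5c4, so r5c4=1.
Step 32. [r3c5∈{8}] r3c5 has the single candidate 8, so r3c5=8.
Step 33. [r9c2∈{1}] r9c2 is down to just 1 ⇒ r9c2=1.
Step 34. [r5c6∈{9}] r5c6 has the single candidate 9 ⇒ r5c6=9.
Step 35. [r8c1∈{9}] nothing but 9 survives at r8c1, so r8c1=9.
Step 36. [r4c1∈{4}] r4c1 is down to just 4. So r4c1=4.
Step 37. [r7c6∈{6}] r7c6 is down to just 6. So r7c6=6.
Step 38. [r1c8∈{6}] nothing but 6 survives at r1c8, so r1c8=6.
Step 39. [r4c9∈{6}] nothing but 6 survives at r4c9, so r4c9=6.
Step 40. [r5c2∈{3}] r5c2 is down to just 3. So r5c2=3.
Step 41. [r8c2∈{8}] r8c2 has the single candidate 8, so r8c2=8.
Step 42. [r2c7∈{1}] nothing but 1 survives at r2c7, so r2c7=1.
Step 43. [r8c6∈{3}] r8c6 is down to just 3 ⇒ r8c6=3.
Step 44. [r6c6∈{5}] r6c6 is down to just 5 ⇒ r6c6=5.
Step 45. [r1c5∈{2}] nothing but 2 survives at r1c5 ⇒ r1c5=2.

Answer: 3 7 9 5 2 1 8 6 4 / 6 4 8 3 9 7 1 5 2 / 1 5 2 6 8 4 9 7 3 / 4 9 7 2 3 8 5 1 6 / 8 3 5 1 6 9 2 4 7 / 2 6 1 4 7 5 3 8 9 / 5 2 3 8 4 6 7 9 1 / 9 8 4 7 1 3 6 2 5 / 7 1 6 9 5 2 4 3 8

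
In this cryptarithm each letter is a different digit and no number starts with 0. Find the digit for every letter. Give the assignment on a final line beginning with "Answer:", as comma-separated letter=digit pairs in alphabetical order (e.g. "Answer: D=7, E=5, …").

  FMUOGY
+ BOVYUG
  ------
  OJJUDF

Step 1. [col 1: Y + G ≡ F (mod 10)] G=4 is one option consistent with column 1 (Y + G ≡ F (mod 10), carry-in 0) — take it, so G=4.
Step 2. [col 1: Y + G ≡ F (mod 10)] several values work for Y in column 1 (Y + G ≡ F (mod 10), carry-in 0); try Y=7 ⇒ Y=7.
Step 3. [col 1: Y + G ≡ F (mod 10)] from column 1 (Y=7, G=4, carry-in 0, digits 4,7 already taken and all letters distinct): F must equal 1. So F=1.
Step 4. [col 2: G + U ≡ D (mod 10)] no forcing yet in column 2 (carry-in 1); D=5 is free and consistent — try it. So D=5.
Step 5. [col 2: G + U ≡ D (mod 10)] in column 2 we have G+U≡D with carry-in 1; given G=4, D=5 and digits 1,4,5,7 already taken and all letters distinct, that pins U to 0, so U=0.
Step 6. [col 3: O + Y ≡ U (mod 10)] column 3: given Y=7, U=0, carry-in 0, and digits 0,1,4,5,7 already taken and all letters distinct, O+Y≡U (mod 10) forces O=3 ⇒ O=3.
Step 7. [col 4: U + V ≡ J (mod 10)] from column 4 (U=0, carry-in 1, digits 0,1,3,4,5,7 already taken and all letters distinct): J must equal 9, so J=9.
Step 8. [col 4: U + V ≡ J (mod 10)] column 4: given U=0, J=9, carry-in 1, and digits 0,1,3,4,5,7,9 already taken and all letters distinct, U+V≡J (mod 10) forces V=8, so V=8.
Step 9. [col 5: M + O ≡ J (mod 10)] column 5 reads M+O+carry(0)=J with O=3, J=9; with digits 0,1,3,4,5,7,8,9 already taken and all letters distinct, the only value for M is 6, so M=6.
Step 10. [col 6: F + B ≡ O (mod 10)] column 6: given F=1, O=3, carry-in 0, and digits 0,1,3,4,5,6,7,8,9 already taken and all letters distinct, F+B≡O (mod 10) forces B=2, so B=2.

Answer: B=2, D=5, F=1, G=4, J=9, M=6, O=3, U=0, V=8, Y=7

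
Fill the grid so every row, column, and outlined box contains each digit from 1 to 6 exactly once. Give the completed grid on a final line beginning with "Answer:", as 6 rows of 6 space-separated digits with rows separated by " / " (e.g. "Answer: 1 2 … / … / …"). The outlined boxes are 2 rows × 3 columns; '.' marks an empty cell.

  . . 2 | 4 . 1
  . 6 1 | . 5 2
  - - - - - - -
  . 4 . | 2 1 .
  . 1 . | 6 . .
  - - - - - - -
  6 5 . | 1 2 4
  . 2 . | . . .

Step 1. [r5c3∈{3}] r5c3 has the single candidate 3, so r5c3=3.
Step 2. [r4c3∈{5}] r4c3's peers cover all but 5 ⇒ r4c3=5.
Step 3. [r3c1∈{3}] nothing but 3 survives at r3c1. So r3c1=3.
Step 4. [r6c6∈{3,5,6}] col 6 places 6 nowhere but r6c6. So r6c6=6.
Step 5. [r6c5∈{3}] only 3 remains possible at r6c5, so r6c5=3.
Step 6. [r6c3∈{4}] only 4 remains possible at r6c3 ⇒ r6c3=4.
Step 7. [r3c6∈{5}] r3c6 is down to just 5 ⇒ r3c6=5.
Step 8. [r2c4∈{3}] r2c4's peers cover all but 3. So r2c4=3.
Step 9. [r1c1∈{5}] only 5 remains possible at r1c1, so r1c1=5.
Step 10. [r6c1∈{1}] r6c1 is down to just 1 ⇒ r6c1=1.
Step 11. [r1c2∈{3}] nothing but 3 survives at r1c2 ⇒ r1c2=3.
Step 12. [r2c1∈{4}] r2c1 is down to just 4, so r2c1=4.
Step 13. [r1c5∈{6}] r1c5 is down to just 6, so r1c5=6.
Step 14. [r3c3∈{6}] nothing but 6 survives at r3c3 ⇒ r3c3=6.
Step 15. [r4c5∈{4}] r4c5 is down to just 4. So r4c5=4.
Step 16. [r4c6∈{3}] r4c6 is down to just 3, so r4c6=3.
Step 17. [r4c1∈{2}] only 2 remains possible at r4c1, so r4c1=2.
Step 18. [r6c4∈{5}] only 5 remains possible at r6c4, so r6c4=5.

Answer: 5 3 2 4 6 1 / 4 6 1 3 5 2 / 3 4 6 2 1 5 / 2 1 5 6 4 3 / 6 5 3 1 2 4 / 1 2 4 5 3 6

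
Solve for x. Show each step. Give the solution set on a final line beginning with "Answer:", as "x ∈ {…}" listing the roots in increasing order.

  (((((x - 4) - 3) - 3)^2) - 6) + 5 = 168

Step 1. [(((((x - 4) - 3) - 3)^2) - 6) + 5 = 168] the outer +5 inverts by subtracting 5, so sub: ((((x - 4) - 3) - 3)^2) - 6 = 163.
Step 2. [((((x - 4) - 3) - 3)^2) - 6 = 163] -6 is outermost — add 6 both sides. So sub: (((x - 4) - 3) - 3)^2 = 169.
Step 3. [(((x - 4) - 3) - 3)^2 = 169] 169 ≥ 0, LHS is (·)² — take ±√. So sqrt: ((x - 4) - 3) - 3 = 13 or -13.
Step 4. [((x - 4) - 3) - 3 = 13 or -13] peel the -3: add 3 from each side, so sub: (x - 4) - 3 = 16 or -10.
Step 5. [(x - 4) - 3 = 16 or -10] the outer -3 inverts by adding 3, so sub: x - 4 = 19 or -7.
Step 6. [x - 4 = 19 or -7] add 4: x sits inside (… - 4) ⇒ sub: x = 23 or -3.

Answer: x ∈ {-3, 23}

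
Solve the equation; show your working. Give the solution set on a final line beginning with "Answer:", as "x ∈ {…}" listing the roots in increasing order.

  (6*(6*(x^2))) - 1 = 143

Step 1. [(6*(6*(x^2))) - 1 = 143] the outer -1 inverts by adding 1. So sub: 6*(6*(x^2)) = 144.
Step 2. [6*(6*(x^2)) = 144] 6·(inner) — divide through by 6. So div: 6*(x^2) = 24.
Step 3. [6*(x^2) = 24] divide by the outer 6 ⇒ div: x^2 = 4.
Step 4. [x^2 = 4] √ both sides: 4 ≥ 0 gives two branches ⇒ sqrt: x = 2 or -2.

Answer: x ∈ {-2, 2}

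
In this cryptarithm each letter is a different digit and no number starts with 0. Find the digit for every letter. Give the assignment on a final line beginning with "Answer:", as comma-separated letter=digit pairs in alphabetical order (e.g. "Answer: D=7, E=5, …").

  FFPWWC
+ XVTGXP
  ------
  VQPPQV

Step 1. [col 1: C + P ≡ V (mod 10)] several values work for C in column 1 (C + P ≡ V (mod 10), carry-in 0); try C=2. So C=2.
Step 2. [col 1: C + P ≡ V (mod 10)] no forcing yet in column 1 (carry-in 0); P=7 is free and consistent — try it. So P=7.
Step 3. [col 1: C + P ≡ V (mod 10)] column 1 reads C+P+carry(0)=V with C=2, P=7; with digits 2,7 already taken and all letters distinct, the only value for V is 9. So V=9.
Step 4. [col 2: W + X ≡ Q (mod 10)] no forcing yet in column 2 (carry-in 0); X=3 is free and consistent — try it, so X=3.
Step 5. [col 2: W + X ≡ Q (mod 10)] no forcing yet in column 2 (carry-in 0); W=1 is free and consistent — try it ⇒ W=1.
Step 6. [col 2: W + X ≡ Q (mod 10)] from column 2 (W=1, X=3, carry-in 0, digits 1,2,3,7,9 already taken and all letters distinct): Q must equal 4 ⇒ Q=4.
Step 7. [col 3: W + G ≡ P (mod 10)] column 3 reads W+G+carry(0)=P with W=1, P=7; with digits 1,2,3,4,7,9 already taken and all letters distinct, the only value for G is 6, so G=6.
Step 8. [col 4: P + T ≡ P (mod 10)] in column 4 we have P+T≡P with carry-in 0; given P=7 and digits 1,2,3,4,6,7,9 already taken and all letters distinct, that pins T to 0. So T=0.
Step 9. [col 5: F + V ≡ Q (mod 10)] from column 5 (V=9, Q=4, carry-in 0, digits 0,1,2,3,4,6,7,9 already taken and all letters distinct): F must equal 5 ⇒ F=5.

Answer: C=2, F=5, G=6, P=7, Q=4, T=0, V=9, W=1, X=3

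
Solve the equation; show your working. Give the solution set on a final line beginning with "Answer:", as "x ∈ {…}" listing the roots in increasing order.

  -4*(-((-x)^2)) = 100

Step 1. [-4*(-((-x)^2)) = 100] -4 out front; divide by -4, so div: -((-x)^2) = -25.
Step 2. [-((-x)^2) = -25] flip signs both sides ⇒ neg: (-x)^2 = 25.
Step 3. [(-x)^2 = 25] 25 ≥ 0, LHS is (·)² — take ±√. So sqrt: -x = 5 or -5.
Step 4. [-x = 5 or -5] leading − — multiply by −1 ⇒ neg: x = -5 or 5.

Answer: x ∈ {-5, 5}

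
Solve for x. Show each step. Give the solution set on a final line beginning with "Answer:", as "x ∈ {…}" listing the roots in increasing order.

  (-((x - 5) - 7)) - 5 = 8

Step 1. [(-((x - 5) - 7)) - 5 = 8] 5 comes off first (add 5). So sub: -((x - 5) - 7) = 13.
Step 2. [-((x - 5) - 7) = 13] LHS negated; negate both sides, so neg: (x - 5) - 7 = -13.
Step 3. [(x - 5) - 7 = -13] the outer -7 inverts by adding 7 ⇒ sub: x - 5 = -6.
Step 4. [x - 5 = -6] the outer -5 inverts by adding 5, so sub: x = -1.

Answer: x ∈ {-1}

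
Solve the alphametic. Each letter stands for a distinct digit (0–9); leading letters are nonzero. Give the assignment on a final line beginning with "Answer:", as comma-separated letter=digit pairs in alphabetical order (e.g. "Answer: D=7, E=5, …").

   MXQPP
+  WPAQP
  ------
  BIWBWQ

Step 1. [B] adding two 5-digit numbers gives at most 5+1 digits, and here it does — B is that final carry and must be 1, so B=1.
Step 2. [col 1: P + P ≡ Q (mod 10)] P=2 is one option consistent with column 1 (P + P ≡ Q (mod 10), carry-in 0) — take it, so P=2.
Step 3. [col 1: P + P ≡ Q (mod 10)] in column 1 we have P+P≡Q with carry-in 0; given P=2 and digits 1,2 already taken and all letters distinct, that pins Q to 4, so Q=4.
Step 4. [col 2: P + Q ≡ W (mod 10)] column 2: given P=2, Q=4, carry-in 0, and digits 1,2,4 already taken and all letters distinct, P+Q≡W (mod 10) forces W=6. So W=6.
Step 5. [col 3: Q + A ≡ B (mod 10)] in column 3 we have Q+A≡B with carry-in 0; given Q=4, B=1 and digits 1,2,4,6 already taken and all letters distinct, that pins A to 7. So A=7.
Step 6. [col 4: X + P ≡ W (mod 10)] in column 4 we have X+P≡W with carry-in 1; given P=2, W=6 and digits 1,2,4,6,7 already taken and all letters distinct, that pins X to 3. So X=3.
Step 7. [col 5: M + W ≡ I (mod 10)] in column 5 we have M+W≡I with carry-in 0; given W=6 and digits 1,2,3,4,6,7 already taken and all letters distinct, that pins M to 9, so M=9.
Step 8. [col 5: M + W ≡ I (mod 10)] from column 5 (M=9, W=6, carry-in 0, digits 1,2,3,4,6,7,9 already taken and all letters distinct): I must equal 5, so I=5.

Answer: A=7, B=1, I=5, M=9, P=2, Q=4, W=6, X=3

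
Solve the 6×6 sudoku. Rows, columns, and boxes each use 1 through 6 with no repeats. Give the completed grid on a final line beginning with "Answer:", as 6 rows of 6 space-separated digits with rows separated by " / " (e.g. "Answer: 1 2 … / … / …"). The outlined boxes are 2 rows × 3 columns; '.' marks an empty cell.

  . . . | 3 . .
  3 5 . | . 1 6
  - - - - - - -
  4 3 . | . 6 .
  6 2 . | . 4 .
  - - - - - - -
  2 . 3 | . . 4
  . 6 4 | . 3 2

Step 1. [r3c4∈{1,2,5}] in row 3, 2 fits only at r3c4 ⇒ r3c4=2.
Step 2. [r1c6∈{5}] r1c6's peers cover all but 5, so r1c6=5.
Step 3. [r4c4∈{1,5}] in box 4, 5 fits only at r4c4. So r4c4=5.
Step 4. [r4c3∈{1}] r4c3 is down to just 1 ⇒ r4c3=1.
Step 5. [r5c2∈{1}] r5c2's peers cover all but 1. So r5c2=1.
Step 6. [r1c3∈{2,6}] r1c3 is the only open cell in row 1 admitting 6. So r1c3=6.
Step 7. [r3c6∈{1}] nothing but 1 survives at r3c6 ⇒ r3c6=1.
Step 8. [r3c3∈{5}] only 5 remains possible at r3c3. So r3c3=5.
Step 9. [r1c1∈{1}] r1c1 has the single candidate 1. So r1c1=1.
Step 10. [r2c4∈{4}] r2c4's peers cover all but 4, so r2c4=4.
Step 11. [r4c6∈{3}] r4c6 is down to just 3, so r4c6=3.
Step 12. [r1c2∈{4}] r1c2 is down to just 4 ⇒ r1c2=4.
Step 13. [r6c4∈{1}] r6c4 has the single candidate 1, so r6c4=1.
Step 14. [r2c3∈{2}] r2c3's peers cover all but 2. So r2c3=2.
Step 15. [r5c4∈{6}] r5c4 is down to just 6, so r5c4=6.
Step 16. [r6c1∈{5}] nothing but 5 survives at r6c1, so r6c1=5.
Step 17. [r1c5∈{2}] r1c5 is down to just 2, so r1c5=2.
Step 18. [r5c5∈{5}] r5c5 has the single candidate 5 ⇒ r5c5=5.

Answer: 1 4 6 3 2 5 / 3 5 2 4 1 6 / 4 3 5 2 6 1 / 6 2 1 5 4 3 / 2 1 3 6 5 4 / 5 6 4 1 3 2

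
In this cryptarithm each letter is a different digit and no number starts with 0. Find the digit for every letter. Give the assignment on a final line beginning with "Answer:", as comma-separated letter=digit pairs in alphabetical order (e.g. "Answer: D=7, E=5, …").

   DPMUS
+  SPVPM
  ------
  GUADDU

Step 1. [col 1: S + M ≡ U (mod 10)] no forcing yet in column 1 (carry-in 0); M=8 is free and consistent — try it, so M=8.
Step 2. [G] G is the leading digit of a 6-digit sum of two 5-digit numbers; the final carry is exactly 1, so G=1.
Step 3. [col 1: S + M ≡ U (mod 10)] no forcing yet in column 1 (carry-in 0); U=0 is free and consistent — try it. So U=0.
Step 4. [col 1: S + M ≡ U (mod 10)] in column 1 we have S+M≡U with carry-in 0; given M=8, U=0 and digits 0,1,8 already taken and all letters distinct, that pins S to 2 ⇒ S=2.
Step 5. [col 2: U + P ≡ D (mod 10)] several values work for P in column 2 (U + P ≡ D (mod 10), carry-in 1); try P=6. So P=6.
Step 6. [col 2: U + P ≡ D (mod 10)] in column 2 we have U+P≡D with carry-in 1; given U=0, P=6 and digits 0,1,2,6,8 already taken and all letters distinct, that pins D to 7 ⇒ D=7.
Step 7. [col 3: M + V ≡ D (mod 10)] from column 3 (M=8, D=7, carry-in 0, digits 0,1,2,6,7,8 already taken and all letters distinct): V must equal 9 ⇒ V=9.
Step 8. [col 4: P + P ≡ A (mod 10)] in column 4 we have P+P≡A with carry-in 1; given P=6 and digits 0,1,2,6,7,8,9 already taken and all letters distinct, that pins A to 3 ⇒ A=3.

Answer: A=3, D=7, G=1, M=8, P=6, S=2, U=0, V=9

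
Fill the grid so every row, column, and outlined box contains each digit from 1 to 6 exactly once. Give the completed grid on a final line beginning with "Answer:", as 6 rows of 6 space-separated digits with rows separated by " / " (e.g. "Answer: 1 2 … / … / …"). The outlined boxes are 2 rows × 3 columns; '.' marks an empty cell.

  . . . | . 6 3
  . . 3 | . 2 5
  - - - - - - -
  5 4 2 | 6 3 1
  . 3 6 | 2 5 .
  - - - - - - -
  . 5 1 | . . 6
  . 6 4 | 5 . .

Step 1. [r2c2∈{1}] nothing but 1 survives at r2c2 ⇒ r2c2=1.
Step 2. [r5c1∈{2,3}] in row 5, 2 fits only at r5c1 ⇒ r5c1=2.
Step 3. [r2c4∈{4}] r2c4 has the single candidate 4 ⇒ r2c4=4.
Step 4. [r4c1∈{1}] only 1 remains possible at r4c1 ⇒ r4c1=1.
Step 5. [r5c4∈{3}] only 3 remains possible at r5c4 ⇒ r5c4=3.
Step 6. [r1c3∈{5}] only 5 remains possible at r1c3. So r1c3=5.
Step 7. [r6c5∈{1}] r6c5 has the single candidate 1 ⇒ r6c5=1.
Step 8. [r6c1∈{3}] r6c1 is down to just 3. So r6c1=3.
Step 9. [r5c5∈{4}] only 4 remains possible at r5c5, so r5c5=4.
Step 10. [r1c4∈{1}] r1c4 has the single candidate 1, so r1c4=1.
Step 11. [r6c6∈{2}] r6c6's peers cover all but 2. So r6c6=2.
Step 12. [r4c6∈{4}] nothing but 4 survives at r4c6. So r4c6=4.
Step 13. [r1c1∈{4}] r1c1's peers cover all but 4, so r1c1=4.
Step 14. [r2c1∈{6}] r2c1 has the single candidate 6 ⇒ r2c1=6.
Step 15. [r1c2∈{2}] r1c2 is down to just 2, so r1c2=2.

Answer: 4 2 5 1 6 3 / 6 1 3 4 2 5 / 5 4 2 6 3 1 / 1 3 6 2 5 4 / 2 5 1 3 4 6 / 3 6 4 5 1 2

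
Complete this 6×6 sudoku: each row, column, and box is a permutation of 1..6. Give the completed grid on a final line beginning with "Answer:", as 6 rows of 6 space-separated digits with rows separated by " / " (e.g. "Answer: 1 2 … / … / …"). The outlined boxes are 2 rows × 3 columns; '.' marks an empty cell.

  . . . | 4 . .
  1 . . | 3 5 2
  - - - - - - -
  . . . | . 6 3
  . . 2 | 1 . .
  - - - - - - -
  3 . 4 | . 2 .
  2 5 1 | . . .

Step 1. [r1c6∈{1,6}] in box 2, 6 fits only at r1c6. So r1c6=6.
Step 2. [r3c3∈{5}] only 5 remains possible at r3c3. So r3c3=5.
Step 3. [r4c5∈{4}] nothing but 4 survives at r4c5 ⇒ r4c5=4.
Step 4. [r5c2∈{6}] r5c2 has the single candidate 6, so r5c2=6.
Step 5. [r1c2∈{2,3}] 2 has one home in row 1: r1c2 ⇒ r1c2=2.
Step 6. [r3c1∈{4}] r3c1's peers cover all but 4 ⇒ r3c1=4.
Step 7. [r4c6∈{5}] nothing but 5 survives at r4c6 ⇒ r4c6=5.
Step 8. [r1c1∈{5}] only 5 remains possible at r1c1. So r1c1=5.
Step 9. [r6c6∈{4}] r6c6's peers cover all but 4 ⇒ r6c6=4.
Step 10. [r4c1∈{6}] only 6 remains possible at r4c1. So r4c1=6.
Step 11. [r3c2∈{1}] r3c2 is down to just 1, so r3c2=1.
Step 12. [r4c2∈{3}] nothing but 3 survives at r4c2, so r4c2=3.
Step 13. [r2c2∈{4}] r2c2 has the single candidate 4, so r2c2=4.
Step 14. [r6c4∈{6}] r6c4 is down to just 6, so r6c4=6.
Step 15. [r2c3∈{6}] r2c3 is down to just 6 ⇒ r2c3=6.
Step 16. [r1c3∈{3}] only 3 remains possible at r1c3 ⇒ r1c3=3.
Step 17. [r3c4∈{2}] r3c4's peers cover all but 2, so r3c4=2.
Step 18. [r6c5∈{3}] only 3 remains possible at r6c5 ⇒ r6c5=3.
Step 19. [r1c5∈{1}] nothing but 1 survives at r1c5 ⇒ r1c5=1.
Step 20. [r5c4∈{5}] r5c4 is down to just 5, so r5c4=5.
Step 21. [r5c6∈{1}] r5c6's peers cover all but 1 ⇒ r5c6=1.

Answer: 5 2 3 4 1 6 / 1 4 6 3 5 2 / 4 1 5 2 6 3 / 6 3 2 1 4 5 / 3 6 4 5 2 1 / 2 5 1 6 3 4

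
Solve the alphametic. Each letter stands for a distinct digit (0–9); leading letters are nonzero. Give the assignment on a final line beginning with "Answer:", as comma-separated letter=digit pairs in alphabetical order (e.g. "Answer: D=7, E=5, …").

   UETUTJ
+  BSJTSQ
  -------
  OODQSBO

Step 1. [col 1: J + Q ≡ O (mod 10)] column 1 (J + Q ≡ O (mod 10), carry-in 0) doesn't pin Q yet; pick Q=5 and continue ⇒ Q=5.
Step 2. [col 1: J + Q ≡ O (mod 10)] no forcing yet in column 1 (carry-in 0); O=1 is free and consistent — try it, so O=1.
Step 3. [col 1: J + Q ≡ O (mod 10)] from column 1 (Q=5, O=1, carry-in 0, digits 1,5 already taken and all letters distinct): J must equal 6 ⇒ J=6.
Step 4. [col 2: T + S ≡ B (mod 10)] several values work for T in column 2 (T + S ≡ B (mod 10), carry-in 1); try T=8, so T=8.
Step 5. [col 2: T + S ≡ B (mod 10)] several values work for S in column 2 (T + S ≡ B (mod 10), carry-in 1); try S=0, so S=0.
Step 6. [col 2: T + S ≡ B (mod 10)] in column 2 we have T+S≡B with carry-in 1; given T=8, S=0 and digits 0,1,5,6,8 already taken and all letters distinct, that pins B to 9 ⇒ B=9.
Step 7. [col 3: U + T ≡ S (mod 10)] column 3 reads U+T+carry(0)=S with T=8, S=0; with digits 0,1,5,6,8,9 already taken and all letters distinct, the only value for U is 2. So U=2.
Step 8. [col 5: E + S ≡ D (mod 10)] in column 5 we have E+S≡D with carry-in 1; given S=0 and digits 0,1,2,5,6,8,9 already taken and all letters distinct, that pins D to 4, so D=4.
Step 9. [col 5: E + S ≡ D (mod 10)] from column 5 (S=0, D=4, carry-in 1, digits 0,1,2,4,5,6,8,9 already taken and all letters distinct): E must equal 3, so E=3.

Answer: B=9, D=4, E=3, J=6, O=1, Q=5, S=0, T=8, U=2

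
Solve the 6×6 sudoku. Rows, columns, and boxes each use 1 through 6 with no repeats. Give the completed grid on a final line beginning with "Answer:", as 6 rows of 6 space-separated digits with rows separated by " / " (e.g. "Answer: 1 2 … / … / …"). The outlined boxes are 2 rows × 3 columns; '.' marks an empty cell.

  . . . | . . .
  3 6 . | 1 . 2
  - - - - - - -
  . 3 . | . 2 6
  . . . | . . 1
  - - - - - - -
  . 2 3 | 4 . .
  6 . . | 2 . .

Step 1. [r1c6∈{3,4,5}] col 6 places 4 nowhere but r1c6. So r1c6=4.
Step 2. [r2c5∈{5}] r2c5 has the single candidate 5 ⇒ r2c5=5.
Step 3. [r4c5∈{3,4}] 4 has one home in col 5: r4c5, so r4c5=4.
Step 4. [r4c2∈{5}] r4c2 is down to just 5. So r4c2=5.
Step 5. [r1c2∈{1}] r1c2's peers cover all but 1, so r1c2=1.
Step 6. [r4c1∈{2}] only 2 remains possible at r4c1. So r4c1=2.
Step 7. [r6c6∈{3,5}] across col 6, 3 lands solely at r6c6 ⇒ r6c6=3.
Step 8. [r6c3∈{1,4,5}] r6c3 is the only open cell in row 6 admitting 5. So r6c3=5.
Step 9. [r5c5∈{1,6}] 6 has one home in row 5: r5c5. So r5c5=6.
Step 10. [r3c3∈{1,4}] col 3 places 1 nowhere but r3c3, so r3c3=1.
Step 11. [r4c4∈{3}] r4c4's peers cover all but 3, so r4c4=3.
Step 12. [r1c4∈{6}] r1c4 has the single candidate 6, so r1c4=6.
Step 13. [r1c1∈{5}] r1c1 has the single candidate 5. So r1c1=5.
Step 14. [r2c3∈{4}] r2c3 is down to just 4 ⇒ r2c3=4.
Step 15. [r6c2∈{4}] only 4 remains possible at r6c2 ⇒ r6c2=4.
Step 16. [r1c5∈{3}] r1c5's peers cover all but 3. So r1c5=3.
Step 17. [r3c1∈{4}] only 4 remains possible at r3c1. So r3c1=4.
Step 18. [r6c5∈{1}] r6c5 is down to just 1 ⇒ r6c5=1.
Step 19. [r5c1∈{1}] nothing but 1 survives at r5c1. So r5c1=1.
Step 20. [r1c3∈{2}] r1c3's peers cover all but 2. So r1c3=2.
Step 21. [r5c6∈{5}] only 5 remains possible at r5c6 ⇒ r5c6=5.
Step 22. [r4c3∈{6}] r4c3 has the single candidate 6, so r4c3=6.
Step 23. [r3c4∈{5}] only 5 remains possible at r3c4, so r3c4=5.

Answer: 5 1 2 6 3 4 / 3 6 4 1 5 2 / 4 3 1 5 2 6 / 2 5 6 3 4 1 / 1 2 3 4 6 5 / 6 4 5 2 1 3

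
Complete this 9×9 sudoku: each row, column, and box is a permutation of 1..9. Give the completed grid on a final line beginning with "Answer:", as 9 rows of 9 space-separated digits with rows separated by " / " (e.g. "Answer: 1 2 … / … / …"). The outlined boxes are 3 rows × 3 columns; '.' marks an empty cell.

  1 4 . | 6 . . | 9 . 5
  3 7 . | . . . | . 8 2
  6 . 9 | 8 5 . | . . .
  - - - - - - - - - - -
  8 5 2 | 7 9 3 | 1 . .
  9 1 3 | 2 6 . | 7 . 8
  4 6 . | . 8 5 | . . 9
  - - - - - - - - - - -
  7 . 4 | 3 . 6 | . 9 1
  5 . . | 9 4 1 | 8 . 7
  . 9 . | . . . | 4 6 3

Step 1. [r7c5∈{2}] r7c5 is down to just 2. So r7c5=2.
Step 2. [r3c7∈{3}] r3c7's peers cover all but 3. So r3c7=3.
Step 3. [r5c6∈{4}] r5c6 is down to just 4, so r5c6=4.
Step 4. [r1c8∈{7}] r1c8 has the single candidate 7 ⇒ r1c8=7.
Step 5. [r3c9∈{4}] r3c9 is down to just 4. So r3c9=4.
Step 6. [r9c6∈{7,8}] in col 6, 8 fits only at r9c6, so r9c6=8.
Step 7. [r3c2∈{2}] only 2 remains possible at r3c2 ⇒ r3c2=2.
Step 8. [r6c8∈{2,3}] in row 6, 3 fits only at r6c8 ⇒ r6c8=3.
Step 9. [r2c5∈{1}] r2c5 is down to just 1 ⇒ r2c5=1.
Step 10. [r8c3∈{6}] only 6 remains possible at r8c3, so r8c3=6.
Step 11. [r8c8∈{2}] r8c8 has the single candidate 2. So r8c8=2.
Step 12. [r1c3∈{8}] nothing but 8 survives at r1c3 ⇒ r1c3=8.
Step 13. [r8c2∈{3}] nothing but 3 survives at r8c2 ⇒ r8c2=3.
Step 14. [r4c8∈{4}] r4c8 has the single candidate 4 ⇒ r4c8=4.
Step 15. [r3c8∈{1}] r3c8's peers cover all but 1, so r3c8=1.
Step 16. [r2c4∈{4}] only 4 remains possible at r2c4, so r2c4=4.
Step 17. [r5c8∈{5}] nothing but 5 survives at r5c8, so r5c8=5.
Step 18. [r4c9∈{6}] nothing but 6 survives at r4c9, so r4c9=6.
Step 19. [r9c4∈{5}] only 5 remains possible at r9c4 ⇒ r9c4=5.
Step 20. [r2c3∈{5}] r2c3 has the single candidate 5 ⇒ r2c3=5.
Step 21. [r2c7∈{6}] nothing but 6 survives at r2c7 ⇒ r2c7=6.
Step 22. [r9c1∈{2}] r9c1 has the single candidate 2 ⇒ r9c1=2.
Step 23. [r2c6∈{9}] r2c6 is down to just 9. So r2c6=9.
Step 24. [r1c5∈{3}] only 3 remains possible at r1c5 ⇒ r1c5=3.
Step 25. [r6c3∈{7}] r6c3's peers cover all but 7 ⇒ r6c3=7.
Step 26. [r7c2∈{8}] r7c2 is down to just 8 ⇒ r7c2=8.
Step 27. [r3c6∈{7}] nothing but 7 survives at r3c6. So r3c6=7.
Step 28. [r1c6∈{2}] r1c6 has the single candidate 2. So r1c6=2.
Step 29. [r9c3∈{1}] nothing but 1 survives at r9c3, so r9c3=1.
Step 30. [r6c7∈{2}] r6c7 is down to just 2. So r6c7=2.
Step 31. [r6c4∈{1}] r6c4 is down to just 1 ⇒ r6c4=1.
Step 32. [r9c5∈{7}] r9c5 is down to just 7 ⇒ r9c5=7.
Step 33. [r7c7∈{5}] r7c7 has the single candidate 5 ⇒ r7c7=5.

Answer: 1 4 8 6 3 2 9 7 5 / 3 7 5 4 1 9 6 8 2 / 6 2 9 8 5 7 3 1 4 / 8 5 2 7 9 3 1 4 6 / 9 1 3 2 6 4 7 5 8 / 4 6 7 1 8 5 2 3 9 / 7 8 4 3 2 6 5 9 1 / 5 3 6 9 4 1 8 2 7 / 2 9 1 5 7 8 4 6 3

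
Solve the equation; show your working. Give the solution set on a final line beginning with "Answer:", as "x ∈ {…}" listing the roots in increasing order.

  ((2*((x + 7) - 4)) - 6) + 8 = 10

Step 1. [((2*((x + 7) - 4)) - 6) + 8 = 10] the outer +8 inverts by subtracting 8. So sub: (2*((x + 7) - 4)) - 6 = 2.
Step 2. [(2*((x + 7) - 4)) - 6 = 2] the outer -6 inverts by adding 6, so sub: 2*((x + 7) - 4) = 8.
Step 3. [2*((x + 7) - 4) = 8] leading coefficient 2: divide by 2 ⇒ div: (x + 7) - 4 = 4.
Step 4. [(x + 7) - 4 = 4] 4 comes off first (add 4) ⇒ sub: x + 7 = 8.
Step 5. [x + 7 = 8] +7 is outermost — subtract 7 both sides. So sub: x = 1.

Answer: x ∈ {1}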